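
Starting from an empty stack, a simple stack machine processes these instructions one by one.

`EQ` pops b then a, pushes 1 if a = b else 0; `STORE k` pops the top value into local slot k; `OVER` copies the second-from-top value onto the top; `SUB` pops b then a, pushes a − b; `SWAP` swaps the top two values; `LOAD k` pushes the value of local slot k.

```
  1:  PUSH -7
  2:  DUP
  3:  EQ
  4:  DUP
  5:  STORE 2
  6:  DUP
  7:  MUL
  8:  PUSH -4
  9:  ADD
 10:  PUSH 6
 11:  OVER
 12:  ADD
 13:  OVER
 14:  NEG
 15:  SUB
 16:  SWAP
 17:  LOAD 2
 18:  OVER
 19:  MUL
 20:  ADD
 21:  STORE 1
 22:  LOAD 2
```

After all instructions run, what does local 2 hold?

1

PUSH -7  [-7]
DUP      [-7, -7]
EQ       [1]
DUP      [1, 1]
STORE 2  [1]
DUP      [1, 1]
MUL      [1]
PUSH -4  [1, -4]
ADD      [-3]
PUSH 6   [-3, 6]
OVER     [-3, 6, -3]
ADD      [-3, 3]
OVER     [-3, 3, -3]
NEG      [-3, 3, 3]
SUB      [-3, 0]
SWAP     [0, -3]
LOAD 2   [0, -3, 1]
OVER     [0, -3, 1, -3]
MUL      [0, -3, -3]
ADD      [0, -6]
STORE 1  [0]
LOAD 2   [0, 1]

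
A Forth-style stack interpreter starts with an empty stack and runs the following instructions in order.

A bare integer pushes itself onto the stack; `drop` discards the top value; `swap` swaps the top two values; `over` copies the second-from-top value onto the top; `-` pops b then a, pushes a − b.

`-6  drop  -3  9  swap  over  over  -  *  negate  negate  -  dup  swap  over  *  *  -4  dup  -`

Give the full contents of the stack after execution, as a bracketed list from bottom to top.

[91125, 0]

-6     : [-6]
drop   : []
-3     : [-3]
9      : [-3, 9]
swap   : [9, -3]
over   : [9, -3, 9]
over   : [9, -3, 9, -3]
-      : [9, -3, 12]
*      : [9, -36]
negate : [9, 36]
negate : [9, -36]
-      : [45]
dup    : [45, 45]
swap   : [45, 45]
over   : [45, 45, 45]
*      : [45, 2025]
*      : [91125]
-4     : [91125, -4]
dup    : [91125, -4, -4]
-      : [91125, 0]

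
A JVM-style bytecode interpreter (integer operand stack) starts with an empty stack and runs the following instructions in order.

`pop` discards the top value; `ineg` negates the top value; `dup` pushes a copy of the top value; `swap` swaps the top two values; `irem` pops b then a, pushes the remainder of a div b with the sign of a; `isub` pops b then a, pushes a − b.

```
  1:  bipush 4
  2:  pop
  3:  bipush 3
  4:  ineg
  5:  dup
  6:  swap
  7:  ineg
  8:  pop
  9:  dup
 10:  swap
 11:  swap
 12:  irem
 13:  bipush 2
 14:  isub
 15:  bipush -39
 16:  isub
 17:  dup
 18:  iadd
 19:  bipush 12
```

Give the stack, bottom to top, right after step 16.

bipush 4   : 4
pop        : (empty)
bipush 3   : 3
ineg       : -3
dup        : -3 -3
swap       : -3 -3
ineg       : -3 3
pop        : -3
dup        : -3 -3
swap       : -3 -3
swap       : -3 -3
irem       : 0
bipush 2   : 0 2
isub       : -2
bipush -39 : -2 -39
isub       : 37

[37]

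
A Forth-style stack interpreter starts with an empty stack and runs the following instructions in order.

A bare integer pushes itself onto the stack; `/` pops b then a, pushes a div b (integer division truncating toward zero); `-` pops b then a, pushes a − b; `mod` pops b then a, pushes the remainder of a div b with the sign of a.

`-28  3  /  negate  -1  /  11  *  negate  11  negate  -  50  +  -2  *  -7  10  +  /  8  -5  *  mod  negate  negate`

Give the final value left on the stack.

-26

-28     [-28]
3       [-28, 3]
/       [-9]
negate  [9]
-1      [9, -1]
/       [-9]
11      [-9, 11]
*       [-99]
negate  [99]
11      [99, 11]
negate  [99, -11]
-       [110]
50      [110, 50]
+       [160]
-2      [160, -2]
*       [-320]
-7      [-320, -7]
10      [-320, -7, 10]
+       [-320, 3]
/       [-106]
8       [-106, 8]
-5      [-106, 8, -5]
*       [-106, -40]
mod     [-26]
negate  [26]
negate  [-26]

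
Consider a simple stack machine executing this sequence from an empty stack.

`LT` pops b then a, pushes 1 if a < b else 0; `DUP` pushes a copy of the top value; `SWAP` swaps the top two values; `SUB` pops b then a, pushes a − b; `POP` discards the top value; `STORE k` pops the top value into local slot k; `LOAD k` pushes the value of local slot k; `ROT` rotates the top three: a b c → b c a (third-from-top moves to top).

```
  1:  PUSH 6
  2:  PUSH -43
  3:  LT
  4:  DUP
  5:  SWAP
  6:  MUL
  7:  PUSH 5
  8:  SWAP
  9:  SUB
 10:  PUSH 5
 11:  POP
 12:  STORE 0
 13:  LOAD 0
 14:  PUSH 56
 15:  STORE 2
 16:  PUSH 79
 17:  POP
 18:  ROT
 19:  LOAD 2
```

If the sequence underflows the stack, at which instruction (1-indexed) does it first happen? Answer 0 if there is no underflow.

PUSH 6   : 6
PUSH -43 : 6 -43
LT       : 0
DUP      : 0 0
SWAP     : 0 0
MUL      : 0
PUSH 5   : 0 5
SWAP     : 5 0
SUB      : 5
PUSH 5   : 5 5
POP      : 5
STORE 0  : (empty)
LOAD 0   : 5
PUSH 56  : 5 56
STORE 2  : 5
PUSH 79  : 5 79
POP      : 5
ROT  — needs 3 operands, stack has 1 → underflow

18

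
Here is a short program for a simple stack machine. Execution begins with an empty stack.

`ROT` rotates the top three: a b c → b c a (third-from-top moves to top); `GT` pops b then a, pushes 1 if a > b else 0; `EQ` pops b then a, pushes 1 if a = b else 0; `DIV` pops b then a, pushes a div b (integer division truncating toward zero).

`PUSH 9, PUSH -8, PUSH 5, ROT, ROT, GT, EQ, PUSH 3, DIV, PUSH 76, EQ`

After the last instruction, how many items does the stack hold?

1

PUSH 9  : 9
PUSH -8 : 9 -8
PUSH 5  : 9 -8 5
ROT     : -8 5 9
ROT     : 5 9 -8
GT      : 5 1
EQ      : 0
PUSH 3  : 0 3
DIV     : 0
PUSH 76 : 0 76
EQ      : 0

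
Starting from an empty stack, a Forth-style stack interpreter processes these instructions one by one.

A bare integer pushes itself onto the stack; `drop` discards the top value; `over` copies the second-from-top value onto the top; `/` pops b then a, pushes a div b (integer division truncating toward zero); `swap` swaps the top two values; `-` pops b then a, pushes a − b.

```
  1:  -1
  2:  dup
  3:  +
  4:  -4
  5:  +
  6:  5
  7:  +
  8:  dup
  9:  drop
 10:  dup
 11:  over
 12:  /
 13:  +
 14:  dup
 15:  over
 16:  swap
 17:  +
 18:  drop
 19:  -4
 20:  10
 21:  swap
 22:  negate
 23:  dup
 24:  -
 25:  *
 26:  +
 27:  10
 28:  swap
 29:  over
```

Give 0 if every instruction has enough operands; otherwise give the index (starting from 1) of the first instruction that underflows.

0

-1      -1
dup     -1 -1
+       -2
-4      -2 -4
+       -6
5       -6 5
+       -1
dup     -1 -1
drop    -1
dup     -1 -1
over    -1 -1 -1
/       -1 1
+       0
dup     0 0
over    0 0 0
swap    0 0 0
+       0 0
drop    0
-4      0 -4
10      0 -4 10
swap    0 10 -4
negate  0 10 4
dup     0 10 4 4
-       0 10 0
*       0 0
+       0
10      0 10
swap    10 0
over    10 0 10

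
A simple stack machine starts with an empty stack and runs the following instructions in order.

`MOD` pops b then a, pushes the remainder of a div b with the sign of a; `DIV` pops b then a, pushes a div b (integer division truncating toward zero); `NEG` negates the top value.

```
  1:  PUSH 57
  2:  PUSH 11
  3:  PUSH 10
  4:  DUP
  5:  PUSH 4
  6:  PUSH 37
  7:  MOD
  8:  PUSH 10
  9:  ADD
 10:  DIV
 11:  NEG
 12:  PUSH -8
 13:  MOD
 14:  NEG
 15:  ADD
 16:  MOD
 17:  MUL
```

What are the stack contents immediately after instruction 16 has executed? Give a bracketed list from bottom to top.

PUSH 57 -> 57
PUSH 11 -> 57 11
PUSH 10 -> 57 11 10
DUP     -> 57 11 10 10
PUSH 4  -> 57 11 10 10 4
PUSH 37 -> 57 11 10 10 4 37
MOD     -> 57 11 10 10 4
PUSH 10 -> 57 11 10 10 4 10
ADD     -> 57 11 10 10 14
DIV     -> 57 11 10 0
NEG     -> 57 11 10 0
PUSH -8 -> 57 11 10 0 -8
MOD     -> 57 11 10 0
NEG     -> 57 11 10 0
ADD     -> 57 11 10
MOD     -> 57 1

[57, 1]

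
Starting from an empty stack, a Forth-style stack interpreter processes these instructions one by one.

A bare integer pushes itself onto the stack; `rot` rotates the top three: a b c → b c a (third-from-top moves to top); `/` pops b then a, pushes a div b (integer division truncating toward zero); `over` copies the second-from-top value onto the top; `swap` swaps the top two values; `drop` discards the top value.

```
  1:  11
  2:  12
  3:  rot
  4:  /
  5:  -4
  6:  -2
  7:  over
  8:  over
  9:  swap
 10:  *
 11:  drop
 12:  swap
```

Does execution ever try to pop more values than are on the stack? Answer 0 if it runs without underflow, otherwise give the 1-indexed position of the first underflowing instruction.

3

11 : [11]
12 : [11, 12]
rot  — needs 3 operands, stack has 2 → underflow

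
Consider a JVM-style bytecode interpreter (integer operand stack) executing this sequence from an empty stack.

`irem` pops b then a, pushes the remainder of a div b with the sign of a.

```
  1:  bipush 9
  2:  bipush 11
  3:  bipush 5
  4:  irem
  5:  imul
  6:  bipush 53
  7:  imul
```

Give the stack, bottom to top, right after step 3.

bipush 9  -> 9
bipush 11 -> 9 11
bipush 5  -> 9 11 5

[9, 11, 5]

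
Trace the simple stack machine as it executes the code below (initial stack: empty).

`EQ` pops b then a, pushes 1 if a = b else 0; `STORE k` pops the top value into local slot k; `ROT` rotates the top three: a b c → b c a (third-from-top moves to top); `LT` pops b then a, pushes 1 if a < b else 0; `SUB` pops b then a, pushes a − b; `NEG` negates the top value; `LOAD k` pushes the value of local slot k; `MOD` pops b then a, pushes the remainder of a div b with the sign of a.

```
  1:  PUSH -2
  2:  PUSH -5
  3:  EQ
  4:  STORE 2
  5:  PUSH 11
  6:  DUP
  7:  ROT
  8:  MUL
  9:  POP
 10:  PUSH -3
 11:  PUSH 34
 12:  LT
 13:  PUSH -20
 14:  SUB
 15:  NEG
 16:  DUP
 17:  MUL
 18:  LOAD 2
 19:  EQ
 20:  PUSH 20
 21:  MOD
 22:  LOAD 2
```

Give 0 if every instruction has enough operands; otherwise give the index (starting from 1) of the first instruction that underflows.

7

PUSH -2 → [-2]
PUSH -5 → [-2, -5]
EQ      → [0]
STORE 2 → []
PUSH 11 → [11]
DUP     → [11, 11]
ROT  — needs 3 operands, stack has 2 → underflow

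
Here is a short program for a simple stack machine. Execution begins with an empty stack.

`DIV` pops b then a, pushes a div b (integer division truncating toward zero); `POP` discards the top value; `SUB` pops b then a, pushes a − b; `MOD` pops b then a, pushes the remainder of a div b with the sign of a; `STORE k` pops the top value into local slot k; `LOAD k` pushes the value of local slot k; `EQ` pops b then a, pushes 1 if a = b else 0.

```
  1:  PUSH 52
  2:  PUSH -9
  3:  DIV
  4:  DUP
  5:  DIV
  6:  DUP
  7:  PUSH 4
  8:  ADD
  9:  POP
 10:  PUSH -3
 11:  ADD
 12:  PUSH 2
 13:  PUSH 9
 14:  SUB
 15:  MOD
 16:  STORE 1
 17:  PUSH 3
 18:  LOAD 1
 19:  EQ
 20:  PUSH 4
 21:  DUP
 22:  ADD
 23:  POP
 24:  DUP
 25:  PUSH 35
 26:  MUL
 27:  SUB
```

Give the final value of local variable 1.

PUSH 52 : [52]
PUSH -9 : [52, -9]
DIV     : [-5]
DUP     : [-5, -5]
DIV     : [1]
DUP     : [1, 1]
PUSH 4  : [1, 1, 4]
ADD     : [1, 5]
POP     : [1]
PUSH -3 : [1, -3]
ADD     : [-2]
PUSH 2  : [-2, 2]
PUSH 9  : [-2, 2, 9]
SUB     : [-2, -7]
MOD     : [-2]
STORE 1 : []
PUSH 3  : [3]
LOAD 1  : [3, -2]
EQ      : [0]
PUSH 4  : [0, 4]
DUP     : [0, 4, 4]
ADD     : [0, 8]
POP     : [0]
DUP     : [0, 0]
PUSH 35 : [0, 0, 35]
MUL     : [0, 0]
SUB     : [0]

-2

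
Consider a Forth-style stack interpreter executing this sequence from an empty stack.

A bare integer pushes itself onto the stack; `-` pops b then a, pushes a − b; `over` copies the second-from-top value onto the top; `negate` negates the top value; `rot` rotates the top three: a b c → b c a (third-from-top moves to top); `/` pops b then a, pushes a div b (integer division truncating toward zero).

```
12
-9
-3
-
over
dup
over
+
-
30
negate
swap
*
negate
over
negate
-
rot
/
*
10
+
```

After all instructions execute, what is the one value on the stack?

190

12     → 12
-9     → 12 -9
-3     → 12 -9 -3
-      → 12 -6
over   → 12 -6 12
dup    → 12 -6 12 12
over   → 12 -6 12 12 12
+      → 12 -6 12 24
-      → 12 -6 -12
30     → 12 -6 -12 30
negate → 12 -6 -12 -30
swap   → 12 -6 -30 -12
*      → 12 -6 360
negate → 12 -6 -360
over   → 12 -6 -360 -6
negate → 12 -6 -360 6
-      → 12 -6 -366
rot    → -6 -366 12
/      → -6 -30
*      → 180
10     → 180 10
+      → 190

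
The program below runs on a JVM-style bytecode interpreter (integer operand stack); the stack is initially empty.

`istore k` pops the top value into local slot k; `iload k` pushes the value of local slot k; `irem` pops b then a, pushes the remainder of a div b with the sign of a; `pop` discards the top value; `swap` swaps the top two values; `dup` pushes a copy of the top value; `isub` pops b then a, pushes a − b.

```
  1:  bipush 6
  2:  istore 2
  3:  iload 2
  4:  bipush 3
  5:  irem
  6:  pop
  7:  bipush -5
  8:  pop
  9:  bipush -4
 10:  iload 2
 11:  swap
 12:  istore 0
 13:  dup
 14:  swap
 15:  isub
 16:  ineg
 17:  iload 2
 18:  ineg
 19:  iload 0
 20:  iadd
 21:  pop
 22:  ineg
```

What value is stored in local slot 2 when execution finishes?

bipush 6  -> 6
istore 2  -> (empty)
iload 2   -> 6
bipush 3  -> 6 3
irem      -> 0
pop       -> (empty)
bipush -5 -> -5
pop       -> (empty)
bipush -4 -> -4
iload 2   -> -4 6
swap      -> 6 -4
istore 0  -> 6
dup       -> 6 6
swap      -> 6 6
isub      -> 0
ineg      -> 0
iload 2   -> 0 6
ineg      -> 0 -6
iload 0   -> 0 -6 -4
iadd      -> 0 -10
pop       -> 0
ineg      -> 0

6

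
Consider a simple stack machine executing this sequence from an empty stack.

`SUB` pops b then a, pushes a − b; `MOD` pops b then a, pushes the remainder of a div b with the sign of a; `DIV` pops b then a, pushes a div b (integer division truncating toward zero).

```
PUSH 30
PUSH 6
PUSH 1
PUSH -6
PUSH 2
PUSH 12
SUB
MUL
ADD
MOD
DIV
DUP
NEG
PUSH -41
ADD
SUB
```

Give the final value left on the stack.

51

PUSH 30  → [30]
PUSH 6   → [30, 6]
PUSH 1   → [30, 6, 1]
PUSH -6  → [30, 6, 1, -6]
PUSH 2   → [30, 6, 1, -6, 2]
PUSH 12  → [30, 6, 1, -6, 2, 12]
SUB      → [30, 6, 1, -6, -10]
MUL      → [30, 6, 1, 60]
ADD      → [30, 6, 61]
MOD      → [30, 6]
DIV      → [5]
DUP      → [5, 5]
NEG      → [5, -5]
PUSH -41 → [5, -5, -41]
ADD      → [5, -46]
SUB      → [51]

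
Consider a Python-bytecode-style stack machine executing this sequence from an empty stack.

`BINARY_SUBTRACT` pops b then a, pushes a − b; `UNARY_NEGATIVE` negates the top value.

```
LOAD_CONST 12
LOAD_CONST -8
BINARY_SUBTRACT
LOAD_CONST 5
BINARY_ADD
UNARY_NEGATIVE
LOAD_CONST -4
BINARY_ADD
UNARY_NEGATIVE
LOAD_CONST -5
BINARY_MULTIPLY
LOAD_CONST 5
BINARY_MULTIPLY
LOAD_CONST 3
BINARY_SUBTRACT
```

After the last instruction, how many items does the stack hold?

LOAD_CONST 12   → 12
LOAD_CONST -8   → 12 -8
BINARY_SUBTRACT → 20
LOAD_CONST 5    → 20 5
BINARY_ADD      → 25
UNARY_NEGATIVE  → -25
LOAD_CONST -4   → -25 -4
BINARY_ADD      → -29
UNARY_NEGATIVE  → 29
LOAD_CONST -5   → 29 -5
BINARY_MULTIPLY → -145
LOAD_CONST 5    → -145 5
BINARY_MULTIPLY → -725
LOAD_CONST 3    → -725 3
BINARY_SUBTRACT → -728

1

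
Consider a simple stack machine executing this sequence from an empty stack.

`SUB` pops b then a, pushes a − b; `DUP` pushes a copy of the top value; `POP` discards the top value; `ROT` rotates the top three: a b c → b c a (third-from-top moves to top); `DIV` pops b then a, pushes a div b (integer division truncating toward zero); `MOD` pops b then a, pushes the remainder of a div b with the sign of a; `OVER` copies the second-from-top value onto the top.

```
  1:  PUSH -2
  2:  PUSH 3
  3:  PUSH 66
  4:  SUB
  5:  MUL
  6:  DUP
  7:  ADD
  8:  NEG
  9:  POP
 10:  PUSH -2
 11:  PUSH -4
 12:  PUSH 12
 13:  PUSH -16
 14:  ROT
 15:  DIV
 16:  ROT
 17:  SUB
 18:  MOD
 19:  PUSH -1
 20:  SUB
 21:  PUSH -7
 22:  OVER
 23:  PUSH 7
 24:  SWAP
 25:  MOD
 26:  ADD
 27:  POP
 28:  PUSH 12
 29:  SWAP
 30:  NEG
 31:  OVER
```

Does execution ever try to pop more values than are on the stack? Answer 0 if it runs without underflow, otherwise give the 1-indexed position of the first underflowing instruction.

PUSH -2  : [-2]
PUSH 3   : [-2, 3]
PUSH 66  : [-2, 3, 66]
SUB      : [-2, -63]
MUL      : [126]
DUP      : [126, 126]
ADD      : [252]
NEG      : [-252]
POP      : []
PUSH -2  : [-2]
PUSH -4  : [-2, -4]
PUSH 12  : [-2, -4, 12]
PUSH -16 : [-2, -4, 12, -16]
ROT      : [-2, 12, -16, -4]
DIV      : [-2, 12, 4]
ROT      : [12, 4, -2]
SUB      : [12, 6]
MOD      : [0]
PUSH -1  : [0, -1]
SUB      : [1]
PUSH -7  : [1, -7]
OVER     : [1, -7, 1]
PUSH 7   : [1, -7, 1, 7]
SWAP     : [1, -7, 7, 1]
MOD      : [1, -7, 0]
ADD      : [1, -7]
POP      : [1]
PUSH 12  : [1, 12]
SWAP     : [12, 1]
NEG      : [12, -1]
OVER     : [12, -1, 12]

0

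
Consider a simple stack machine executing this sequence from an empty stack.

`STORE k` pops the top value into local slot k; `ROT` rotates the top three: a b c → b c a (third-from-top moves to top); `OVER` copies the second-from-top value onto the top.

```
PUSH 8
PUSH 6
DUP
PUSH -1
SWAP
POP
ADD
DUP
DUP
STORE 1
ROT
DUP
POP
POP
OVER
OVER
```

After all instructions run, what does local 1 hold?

PUSH 8  → 8
PUSH 6  → 8 6
DUP     → 8 6 6
PUSH -1 → 8 6 6 -1
SWAP    → 8 6 -1 6
POP     → 8 6 -1
ADD     → 8 5
DUP     → 8 5 5
DUP     → 8 5 5 5
STORE 1 → 8 5 5
ROT     → 5 5 8
DUP     → 5 5 8 8
POP     → 5 5 8
POP     → 5 5
OVER    → 5 5 5
OVER    → 5 5 5 5

5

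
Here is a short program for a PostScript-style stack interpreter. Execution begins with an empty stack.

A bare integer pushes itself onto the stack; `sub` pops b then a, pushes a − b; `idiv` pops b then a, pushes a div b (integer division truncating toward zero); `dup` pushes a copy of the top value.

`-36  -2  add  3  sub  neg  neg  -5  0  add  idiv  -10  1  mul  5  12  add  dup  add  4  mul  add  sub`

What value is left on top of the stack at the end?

-36   [-36]
-2    [-36, -2]
add   [-38]
3     [-38, 3]
sub   [-41]
neg   [41]
neg   [-41]
-5    [-41, -5]
0     [-41, -5, 0]
add   [-41, -5]
idiv  [8]
-10   [8, -10]
1     [8, -10, 1]
mul   [8, -10]
5     [8, -10, 5]
12    [8, -10, 5, 12]
add   [8, -10, 17]
dup   [8, -10, 17, 17]
add   [8, -10, 34]
4     [8, -10, 34, 4]
mul   [8, -10, 136]
add   [8, 126]
sub   [-118]

-118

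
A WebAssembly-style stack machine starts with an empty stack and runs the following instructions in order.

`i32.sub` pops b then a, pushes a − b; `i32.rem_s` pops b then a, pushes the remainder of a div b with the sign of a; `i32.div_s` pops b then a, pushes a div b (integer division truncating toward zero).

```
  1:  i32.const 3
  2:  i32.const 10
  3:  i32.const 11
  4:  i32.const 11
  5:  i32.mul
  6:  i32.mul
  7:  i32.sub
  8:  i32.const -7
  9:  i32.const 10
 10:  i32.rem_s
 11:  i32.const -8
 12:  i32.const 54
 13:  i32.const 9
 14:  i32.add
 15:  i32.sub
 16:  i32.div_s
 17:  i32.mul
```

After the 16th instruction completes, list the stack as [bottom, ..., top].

[-1207, 0]

i32.const 3  → 3
i32.const 10 → 3 10
i32.const 11 → 3 10 11
i32.const 11 → 3 10 11 11
i32.mul      → 3 10 121
i32.mul      → 3 1210
i32.sub      → -1207
i32.const -7 → -1207 -7
i32.const 10 → -1207 -7 10
i32.rem_s    → -1207 -7
i32.const -8 → -1207 -7 -8
i32.const 54 → -1207 -7 -8 54
i32.const 9  → -1207 -7 -8 54 9
i32.add      → -1207 -7 -8 63
i32.sub      → -1207 -7 -71
i32.div_s    → -1207 0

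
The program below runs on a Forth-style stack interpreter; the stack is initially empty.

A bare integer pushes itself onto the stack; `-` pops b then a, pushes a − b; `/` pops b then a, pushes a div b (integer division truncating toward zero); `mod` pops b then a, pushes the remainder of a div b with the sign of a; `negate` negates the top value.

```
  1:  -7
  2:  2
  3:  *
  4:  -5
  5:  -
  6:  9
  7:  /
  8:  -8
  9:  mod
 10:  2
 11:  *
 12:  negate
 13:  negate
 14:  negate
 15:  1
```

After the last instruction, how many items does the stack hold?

-7     : -7
2      : -7 2
*      : -14
-5     : -14 -5
-      : -9
9      : -9 9
/      : -1
-8     : -1 -8
mod    : -1
2      : -1 2
*      : -2
negate : 2
negate : -2
negate : 2
1      : 2 1

2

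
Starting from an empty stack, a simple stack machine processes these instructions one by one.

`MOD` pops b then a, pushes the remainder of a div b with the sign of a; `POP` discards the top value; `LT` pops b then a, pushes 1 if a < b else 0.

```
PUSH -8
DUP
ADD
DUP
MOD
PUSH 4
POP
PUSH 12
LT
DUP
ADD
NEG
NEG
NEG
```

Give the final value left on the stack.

-2

PUSH -8 : [-8]
DUP     : [-8, -8]
ADD     : [-16]
DUP     : [-16, -16]
MOD     : [0]
PUSH 4  : [0, 4]
POP     : [0]
PUSH 12 : [0, 12]
LT      : [1]
DUP     : [1, 1]
ADD     : [2]
NEG     : [-2]
NEG     : [2]
NEG     : [-2]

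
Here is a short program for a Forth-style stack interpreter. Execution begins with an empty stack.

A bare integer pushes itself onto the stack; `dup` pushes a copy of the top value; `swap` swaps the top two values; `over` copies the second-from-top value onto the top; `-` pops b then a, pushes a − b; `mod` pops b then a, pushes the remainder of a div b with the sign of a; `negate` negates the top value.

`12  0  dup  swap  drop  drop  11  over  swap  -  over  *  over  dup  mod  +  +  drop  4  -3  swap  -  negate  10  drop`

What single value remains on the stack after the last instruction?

7

12     → 12
0      → 12 0
dup    → 12 0 0
swap   → 12 0 0
drop   → 12 0
drop   → 12
11     → 12 11
over   → 12 11 12
swap   → 12 12 11
-      → 12 1
over   → 12 1 12
*      → 12 12
over   → 12 12 12
dup    → 12 12 12 12
mod    → 12 12 0
+      → 12 12
+      → 24
drop   → (empty)
4      → 4
-3     → 4 -3
swap   → -3 4
-      → -7
negate → 7
10     → 7 10
drop   → 7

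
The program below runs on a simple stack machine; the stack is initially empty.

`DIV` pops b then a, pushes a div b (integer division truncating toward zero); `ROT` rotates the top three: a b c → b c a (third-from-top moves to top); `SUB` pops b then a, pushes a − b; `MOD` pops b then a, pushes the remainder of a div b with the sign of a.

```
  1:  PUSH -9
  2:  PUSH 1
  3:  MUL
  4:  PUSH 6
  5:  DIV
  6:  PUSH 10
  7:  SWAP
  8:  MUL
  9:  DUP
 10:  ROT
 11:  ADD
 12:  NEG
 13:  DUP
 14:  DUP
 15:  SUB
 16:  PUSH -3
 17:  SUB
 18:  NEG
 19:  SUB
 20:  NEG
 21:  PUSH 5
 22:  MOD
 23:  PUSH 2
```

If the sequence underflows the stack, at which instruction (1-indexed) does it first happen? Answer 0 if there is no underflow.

PUSH -9 : [-9]
PUSH 1  : [-9, 1]
MUL     : [-9]
PUSH 6  : [-9, 6]
DIV     : [-1]
PUSH 10 : [-1, 10]
SWAP    : [10, -1]
MUL     : [-10]
DUP     : [-10, -10]
ROT  — needs 3 operands, stack has 2 → underflow

10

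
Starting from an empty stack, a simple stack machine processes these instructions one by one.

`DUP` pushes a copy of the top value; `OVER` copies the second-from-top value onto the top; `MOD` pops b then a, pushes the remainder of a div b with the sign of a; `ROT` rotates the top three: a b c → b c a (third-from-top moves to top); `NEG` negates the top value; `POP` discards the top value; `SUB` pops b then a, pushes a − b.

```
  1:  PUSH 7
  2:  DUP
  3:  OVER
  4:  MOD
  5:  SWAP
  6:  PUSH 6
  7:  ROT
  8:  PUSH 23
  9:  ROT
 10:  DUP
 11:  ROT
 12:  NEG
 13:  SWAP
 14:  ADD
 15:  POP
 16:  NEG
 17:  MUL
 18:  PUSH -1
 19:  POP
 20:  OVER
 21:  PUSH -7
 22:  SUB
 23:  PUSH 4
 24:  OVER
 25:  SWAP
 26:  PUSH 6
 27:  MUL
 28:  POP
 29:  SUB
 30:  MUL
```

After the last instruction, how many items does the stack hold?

PUSH 7   7
DUP      7 7
OVER     7 7 7
MOD      7 0
SWAP     0 7
PUSH 6   0 7 6
ROT      7 6 0
PUSH 23  7 6 0 23
ROT      7 0 23 6
DUP      7 0 23 6 6
ROT      7 0 6 6 23
NEG      7 0 6 6 -23
SWAP     7 0 6 -23 6
ADD      7 0 6 -17
POP      7 0 6
NEG      7 0 -6
MUL      7 0
PUSH -1  7 0 -1
POP      7 0
OVER     7 0 7
PUSH -7  7 0 7 -7
SUB      7 0 14
PUSH 4   7 0 14 4
OVER     7 0 14 4 14
SWAP     7 0 14 14 4
PUSH 6   7 0 14 14 4 6
MUL      7 0 14 14 24
POP      7 0 14 14
SUB      7 0 0
MUL      7 0

2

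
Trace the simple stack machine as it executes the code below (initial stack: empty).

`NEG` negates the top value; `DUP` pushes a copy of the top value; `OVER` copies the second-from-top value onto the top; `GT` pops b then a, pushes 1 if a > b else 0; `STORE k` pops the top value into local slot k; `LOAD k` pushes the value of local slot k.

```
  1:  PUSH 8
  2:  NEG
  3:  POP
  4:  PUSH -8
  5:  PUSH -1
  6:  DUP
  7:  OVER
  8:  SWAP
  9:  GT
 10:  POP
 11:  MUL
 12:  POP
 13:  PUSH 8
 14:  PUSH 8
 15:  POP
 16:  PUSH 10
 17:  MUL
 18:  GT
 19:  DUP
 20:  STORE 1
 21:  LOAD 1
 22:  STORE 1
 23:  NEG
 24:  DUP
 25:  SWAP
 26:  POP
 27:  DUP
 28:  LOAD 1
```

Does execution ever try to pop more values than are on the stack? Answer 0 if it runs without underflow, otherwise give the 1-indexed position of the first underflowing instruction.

18

PUSH 8  → 8
NEG     → -8
POP     → (empty)
PUSH -8 → -8
PUSH -1 → -8 -1
DUP     → -8 -1 -1
OVER    → -8 -1 -1 -1
SWAP    → -8 -1 -1 -1
GT      → -8 -1 0
POP     → -8 -1
MUL     → 8
POP     → (empty)
PUSH 8  → 8
PUSH 8  → 8 8
POP     → 8
PUSH 10 → 8 10
MUL     → 80
GT  — needs 2 operands, stack has 1 → underflow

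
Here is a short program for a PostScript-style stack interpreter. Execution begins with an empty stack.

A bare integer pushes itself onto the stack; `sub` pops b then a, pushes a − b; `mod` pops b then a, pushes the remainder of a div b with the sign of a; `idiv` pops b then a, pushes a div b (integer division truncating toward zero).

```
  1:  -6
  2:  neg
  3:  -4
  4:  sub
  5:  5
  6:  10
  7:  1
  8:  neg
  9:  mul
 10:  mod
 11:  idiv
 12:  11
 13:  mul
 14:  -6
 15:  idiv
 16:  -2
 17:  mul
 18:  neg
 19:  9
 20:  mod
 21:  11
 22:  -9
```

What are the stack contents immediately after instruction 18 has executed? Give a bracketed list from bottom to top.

-6    -6
neg   6
-4    6 -4
sub   10
5     10 5
10    10 5 10
1     10 5 10 1
neg   10 5 10 -1
mul   10 5 -10
mod   10 5
idiv  2
11    2 11
mul   22
-6    22 -6
idiv  -3
-2    -3 -2
mul   6
neg   -6

[-6]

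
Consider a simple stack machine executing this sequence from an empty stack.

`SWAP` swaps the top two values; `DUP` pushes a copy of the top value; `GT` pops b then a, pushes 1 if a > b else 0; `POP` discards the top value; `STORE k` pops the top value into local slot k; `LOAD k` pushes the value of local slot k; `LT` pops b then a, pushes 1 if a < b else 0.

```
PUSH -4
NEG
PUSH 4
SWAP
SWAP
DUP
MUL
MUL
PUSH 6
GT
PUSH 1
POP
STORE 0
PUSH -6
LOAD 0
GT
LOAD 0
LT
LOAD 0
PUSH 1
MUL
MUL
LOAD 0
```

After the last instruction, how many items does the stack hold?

2

PUSH -4 → [-4]
NEG     → [4]
PUSH 4  → [4, 4]
SWAP    → [4, 4]
SWAP    → [4, 4]
DUP     → [4, 4, 4]
MUL     → [4, 16]
MUL     → [64]
PUSH 6  → [64, 6]
GT      → [1]
PUSH 1  → [1, 1]
POP     → [1]
STORE 0 → []
PUSH -6 → [-6]
LOAD 0  → [-6, 1]
GT      → [0]
LOAD 0  → [0, 1]
LT      → [1]
LOAD 0  → [1, 1]
PUSH 1  → [1, 1, 1]
MUL     → [1, 1]
MUL     → [1]
LOAD 0  → [1, 1]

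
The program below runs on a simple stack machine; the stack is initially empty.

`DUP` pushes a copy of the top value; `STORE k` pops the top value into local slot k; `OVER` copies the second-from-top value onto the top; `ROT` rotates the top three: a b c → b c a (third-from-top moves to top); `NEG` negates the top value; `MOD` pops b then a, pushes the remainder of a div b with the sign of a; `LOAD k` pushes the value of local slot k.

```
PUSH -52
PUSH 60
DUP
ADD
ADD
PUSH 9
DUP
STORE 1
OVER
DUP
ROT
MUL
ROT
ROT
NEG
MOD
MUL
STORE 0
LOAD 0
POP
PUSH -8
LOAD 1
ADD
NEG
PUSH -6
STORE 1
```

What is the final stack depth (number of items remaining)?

PUSH -52  -52
PUSH 60   -52 60
DUP       -52 60 60
ADD       -52 120
ADD       68
PUSH 9    68 9
DUP       68 9 9
STORE 1   68 9
OVER      68 9 68
DUP       68 9 68 68
ROT       68 68 68 9
MUL       68 68 612
ROT       68 612 68
ROT       612 68 68
NEG       612 68 -68
MOD       612 0
MUL       0
STORE 0   (empty)
LOAD 0    0
POP       (empty)
PUSH -8   -8
LOAD 1    -8 9
ADD       1
NEG       -1
PUSH -6   -1 -6
STORE 1   -1

1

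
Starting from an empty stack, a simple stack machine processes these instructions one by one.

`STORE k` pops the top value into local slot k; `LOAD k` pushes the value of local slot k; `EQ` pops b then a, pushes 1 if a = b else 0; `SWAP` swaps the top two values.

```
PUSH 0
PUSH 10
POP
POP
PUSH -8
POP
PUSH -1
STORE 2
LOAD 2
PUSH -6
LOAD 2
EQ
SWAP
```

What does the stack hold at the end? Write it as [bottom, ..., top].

PUSH 0   0
PUSH 10  0 10
POP      0
POP      (empty)
PUSH -8  -8
POP      (empty)
PUSH -1  -1
STORE 2  (empty)
LOAD 2   -1
PUSH -6  -1 -6
LOAD 2   -1 -6 -1
EQ       -1 0
SWAP     0 -1

[0, -1]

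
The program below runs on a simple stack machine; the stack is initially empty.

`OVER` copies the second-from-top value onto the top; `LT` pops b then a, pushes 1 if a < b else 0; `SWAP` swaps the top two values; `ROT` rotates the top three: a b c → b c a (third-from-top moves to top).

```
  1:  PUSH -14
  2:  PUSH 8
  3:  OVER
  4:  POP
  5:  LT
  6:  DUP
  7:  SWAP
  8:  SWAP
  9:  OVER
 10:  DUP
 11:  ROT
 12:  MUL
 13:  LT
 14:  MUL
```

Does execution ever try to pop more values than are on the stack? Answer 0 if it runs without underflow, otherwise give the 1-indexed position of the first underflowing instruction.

0

PUSH -14 → -14
PUSH 8   → -14 8
OVER     → -14 8 -14
POP      → -14 8
LT       → 1
DUP      → 1 1
SWAP     → 1 1
SWAP     → 1 1
OVER     → 1 1 1
DUP      → 1 1 1 1
ROT      → 1 1 1 1
MUL      → 1 1 1
LT       → 1 0
MUL      → 0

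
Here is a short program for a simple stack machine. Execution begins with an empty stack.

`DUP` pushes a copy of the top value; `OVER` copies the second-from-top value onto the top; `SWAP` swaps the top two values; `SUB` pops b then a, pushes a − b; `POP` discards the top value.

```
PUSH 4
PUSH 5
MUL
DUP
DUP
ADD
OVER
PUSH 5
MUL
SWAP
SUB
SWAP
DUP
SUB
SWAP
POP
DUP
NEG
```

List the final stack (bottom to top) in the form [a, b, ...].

PUSH 4 → [4]
PUSH 5 → [4, 5]
MUL    → [20]
DUP    → [20, 20]
DUP    → [20, 20, 20]
ADD    → [20, 40]
OVER   → [20, 40, 20]
PUSH 5 → [20, 40, 20, 5]
MUL    → [20, 40, 100]
SWAP   → [20, 100, 40]
SUB    → [20, 60]
SWAP   → [60, 20]
DUP    → [60, 20, 20]
SUB    → [60, 0]
SWAP   → [0, 60]
POP    → [0]
DUP    → [0, 0]
NEG    → [0, 0]

[0, 0]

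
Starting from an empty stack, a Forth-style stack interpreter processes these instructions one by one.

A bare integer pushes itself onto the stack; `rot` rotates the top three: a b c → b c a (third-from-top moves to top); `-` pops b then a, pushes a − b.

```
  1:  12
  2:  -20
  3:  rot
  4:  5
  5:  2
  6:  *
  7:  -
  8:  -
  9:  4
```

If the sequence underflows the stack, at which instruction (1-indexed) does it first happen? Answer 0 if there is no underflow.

3

12  → 12
-20 → 12 -20
rot  — needs 3 operands, stack has 2 → underflow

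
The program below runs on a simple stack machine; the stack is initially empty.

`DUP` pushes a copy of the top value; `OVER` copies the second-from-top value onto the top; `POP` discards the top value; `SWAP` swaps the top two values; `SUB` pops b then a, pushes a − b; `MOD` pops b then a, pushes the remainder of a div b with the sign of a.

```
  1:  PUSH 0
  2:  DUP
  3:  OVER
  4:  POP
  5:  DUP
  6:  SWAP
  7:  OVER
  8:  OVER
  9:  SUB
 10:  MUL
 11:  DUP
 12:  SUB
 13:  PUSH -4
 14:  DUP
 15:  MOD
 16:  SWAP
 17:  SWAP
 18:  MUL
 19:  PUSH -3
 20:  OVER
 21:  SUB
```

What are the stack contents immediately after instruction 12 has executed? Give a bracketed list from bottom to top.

[0, 0, 0]

PUSH 0 → [0]
DUP    → [0, 0]
OVER   → [0, 0, 0]
POP    → [0, 0]
DUP    → [0, 0, 0]
SWAP   → [0, 0, 0]
OVER   → [0, 0, 0, 0]
OVER   → [0, 0, 0, 0, 0]
SUB    → [0, 0, 0, 0]
MUL    → [0, 0, 0]
DUP    → [0, 0, 0, 0]
SUB    → [0, 0, 0]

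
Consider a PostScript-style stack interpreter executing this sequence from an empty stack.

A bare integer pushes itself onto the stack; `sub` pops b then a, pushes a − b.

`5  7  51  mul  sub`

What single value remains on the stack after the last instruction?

-352

5    [5]
7    [5, 7]
51   [5, 7, 51]
mul  [5, 357]
sub  [-352]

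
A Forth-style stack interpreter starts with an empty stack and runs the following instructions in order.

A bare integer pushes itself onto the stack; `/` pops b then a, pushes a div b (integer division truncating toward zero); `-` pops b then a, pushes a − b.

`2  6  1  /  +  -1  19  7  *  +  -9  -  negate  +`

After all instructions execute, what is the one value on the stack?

-133

2      -> 2
6      -> 2 6
1      -> 2 6 1
/      -> 2 6
+      -> 8
-1     -> 8 -1
19     -> 8 -1 19
7      -> 8 -1 19 7
*      -> 8 -1 133
+      -> 8 132
-9     -> 8 132 -9
-      -> 8 141
negate -> 8 -141
+      -> -133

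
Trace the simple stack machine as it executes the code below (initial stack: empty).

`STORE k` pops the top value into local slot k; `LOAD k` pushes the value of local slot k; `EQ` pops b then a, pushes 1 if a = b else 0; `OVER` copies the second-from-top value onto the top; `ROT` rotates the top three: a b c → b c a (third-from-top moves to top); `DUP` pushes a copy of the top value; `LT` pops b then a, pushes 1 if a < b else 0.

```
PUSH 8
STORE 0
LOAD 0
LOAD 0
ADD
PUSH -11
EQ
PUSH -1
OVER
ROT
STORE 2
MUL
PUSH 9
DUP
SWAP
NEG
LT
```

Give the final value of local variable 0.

8

PUSH 8   -> [8]
STORE 0  -> []
LOAD 0   -> [8]
LOAD 0   -> [8, 8]
ADD      -> [16]
PUSH -11 -> [16, -11]
EQ       -> [0]
PUSH -1  -> [0, -1]
OVER     -> [0, -1, 0]
ROT      -> [-1, 0, 0]
STORE 2  -> [-1, 0]
MUL      -> [0]
PUSH 9   -> [0, 9]
DUP      -> [0, 9, 9]
SWAP     -> [0, 9, 9]
NEG      -> [0, 9, -9]
LT       -> [0, 0]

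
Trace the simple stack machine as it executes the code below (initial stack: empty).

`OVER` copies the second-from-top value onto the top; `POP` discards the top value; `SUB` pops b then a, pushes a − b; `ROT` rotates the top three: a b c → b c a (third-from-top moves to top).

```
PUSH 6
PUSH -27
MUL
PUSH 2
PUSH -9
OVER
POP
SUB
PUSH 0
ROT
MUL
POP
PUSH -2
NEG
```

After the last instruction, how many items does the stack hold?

PUSH 6   -> 6
PUSH -27 -> 6 -27
MUL      -> -162
PUSH 2   -> -162 2
PUSH -9  -> -162 2 -9
OVER     -> -162 2 -9 2
POP      -> -162 2 -9
SUB      -> -162 11
PUSH 0   -> -162 11 0
ROT      -> 11 0 -162
MUL      -> 11 0
POP      -> 11
PUSH -2  -> 11 -2
NEG      -> 11 2

2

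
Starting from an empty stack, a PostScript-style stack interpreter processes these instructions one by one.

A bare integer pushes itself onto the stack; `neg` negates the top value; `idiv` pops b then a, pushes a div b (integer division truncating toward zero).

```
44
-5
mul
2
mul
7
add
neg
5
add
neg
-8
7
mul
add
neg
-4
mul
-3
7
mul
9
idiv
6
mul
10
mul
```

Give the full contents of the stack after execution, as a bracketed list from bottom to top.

[-1976, -120]

44   → [44]
-5   → [44, -5]
mul  → [-220]
2    → [-220, 2]
mul  → [-440]
7    → [-440, 7]
add  → [-433]
neg  → [433]
5    → [433, 5]
add  → [438]
neg  → [-438]
-8   → [-438, -8]
7    → [-438, -8, 7]
mul  → [-438, -56]
add  → [-494]
neg  → [494]
-4   → [494, -4]
mul  → [-1976]
-3   → [-1976, -3]
7    → [-1976, -3, 7]
mul  → [-1976, -21]
9    → [-1976, -21, 9]
idiv → [-1976, -2]
6    → [-1976, -2, 6]
mul  → [-1976, -12]
10   → [-1976, -12, 10]
mul  → [-1976, -120]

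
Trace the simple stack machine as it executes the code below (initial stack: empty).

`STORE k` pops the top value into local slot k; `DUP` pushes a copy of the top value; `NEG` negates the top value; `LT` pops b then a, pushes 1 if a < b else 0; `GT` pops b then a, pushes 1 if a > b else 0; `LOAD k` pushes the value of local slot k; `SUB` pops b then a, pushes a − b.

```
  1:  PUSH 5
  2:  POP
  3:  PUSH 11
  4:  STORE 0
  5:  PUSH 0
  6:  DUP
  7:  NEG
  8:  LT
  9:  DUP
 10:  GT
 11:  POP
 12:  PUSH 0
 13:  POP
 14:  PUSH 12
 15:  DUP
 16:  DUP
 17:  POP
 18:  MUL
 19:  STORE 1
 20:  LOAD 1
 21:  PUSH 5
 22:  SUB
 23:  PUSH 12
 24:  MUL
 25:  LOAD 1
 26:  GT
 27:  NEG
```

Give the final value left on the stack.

-1

PUSH 5  -> [5]
POP     -> []
PUSH 11 -> [11]
STORE 0 -> []
PUSH 0  -> [0]
DUP     -> [0, 0]
NEG     -> [0, 0]
LT      -> [0]
DUP     -> [0, 0]
GT      -> [0]
POP     -> []
PUSH 0  -> [0]
POP     -> []
PUSH 12 -> [12]
DUP     -> [12, 12]
DUP     -> [12, 12, 12]
POP     -> [12, 12]
MUL     -> [144]
STORE 1 -> []
LOAD 1  -> [144]
PUSH 5  -> [144, 5]
SUB     -> [139]
PUSH 12 -> [139, 12]
MUL     -> [1668]
LOAD 1  -> [1668, 144]
GT      -> [1]
NEG     -> [-1]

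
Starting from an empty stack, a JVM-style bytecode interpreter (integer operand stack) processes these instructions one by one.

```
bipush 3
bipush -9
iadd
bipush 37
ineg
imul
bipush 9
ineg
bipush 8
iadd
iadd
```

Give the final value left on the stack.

bipush 3  → 3
bipush -9 → 3 -9
iadd      → -6
bipush 37 → -6 37
ineg      → -6 -37
imul      → 222
bipush 9  → 222 9
ineg      → 222 -9
bipush 8  → 222 -9 8
iadd      → 222 -1
iadd      → 221

221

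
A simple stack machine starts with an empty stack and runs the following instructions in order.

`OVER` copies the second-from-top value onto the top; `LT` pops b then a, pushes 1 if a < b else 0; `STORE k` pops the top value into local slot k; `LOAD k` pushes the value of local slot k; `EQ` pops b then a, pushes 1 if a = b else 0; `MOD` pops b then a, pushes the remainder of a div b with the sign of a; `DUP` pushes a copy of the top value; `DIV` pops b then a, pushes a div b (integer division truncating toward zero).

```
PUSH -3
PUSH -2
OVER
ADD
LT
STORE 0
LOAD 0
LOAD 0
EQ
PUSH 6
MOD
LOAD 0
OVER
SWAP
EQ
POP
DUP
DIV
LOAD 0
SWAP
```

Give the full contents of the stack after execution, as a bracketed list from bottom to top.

PUSH -3 : [-3]
PUSH -2 : [-3, -2]
OVER    : [-3, -2, -3]
ADD     : [-3, -5]
LT      : [0]
STORE 0 : []
LOAD 0  : [0]
LOAD 0  : [0, 0]
EQ      : [1]
PUSH 6  : [1, 6]
MOD     : [1]
LOAD 0  : [1, 0]
OVER    : [1, 0, 1]
SWAP    : [1, 1, 0]
EQ      : [1, 0]
POP     : [1]
DUP     : [1, 1]
DIV     : [1]
LOAD 0  : [1, 0]
SWAP    : [0, 1]

[0, 1]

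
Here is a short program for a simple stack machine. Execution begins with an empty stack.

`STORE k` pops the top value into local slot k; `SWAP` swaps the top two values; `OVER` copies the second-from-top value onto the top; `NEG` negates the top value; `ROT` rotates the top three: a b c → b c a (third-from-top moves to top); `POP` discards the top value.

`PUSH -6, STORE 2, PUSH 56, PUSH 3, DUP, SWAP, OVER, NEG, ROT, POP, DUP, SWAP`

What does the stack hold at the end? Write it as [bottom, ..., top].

PUSH -6 -> [-6]
STORE 2 -> []
PUSH 56 -> [56]
PUSH 3  -> [56, 3]
DUP     -> [56, 3, 3]
SWAP    -> [56, 3, 3]
OVER    -> [56, 3, 3, 3]
NEG     -> [56, 3, 3, -3]
ROT     -> [56, 3, -3, 3]
POP     -> [56, 3, -3]
DUP     -> [56, 3, -3, -3]
SWAP    -> [56, 3, -3, -3]

[56, 3, -3, -3]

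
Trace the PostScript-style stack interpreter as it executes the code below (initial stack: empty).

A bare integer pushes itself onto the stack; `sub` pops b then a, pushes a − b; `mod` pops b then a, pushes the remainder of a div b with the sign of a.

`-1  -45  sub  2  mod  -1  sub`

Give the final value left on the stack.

-1  → [-1]
-45 → [-1, -45]
sub → [44]
2   → [44, 2]
mod → [0]
-1  → [0, -1]
sub → [1]

1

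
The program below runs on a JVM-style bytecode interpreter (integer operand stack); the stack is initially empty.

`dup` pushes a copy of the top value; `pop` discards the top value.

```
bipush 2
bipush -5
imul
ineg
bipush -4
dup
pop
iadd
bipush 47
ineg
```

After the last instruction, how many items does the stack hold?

2

bipush 2  -> 2
bipush -5 -> 2 -5
imul      -> -10
ineg      -> 10
bipush -4 -> 10 -4
dup       -> 10 -4 -4
pop       -> 10 -4
iadd      -> 6
bipush 47 -> 6 47
ineg      -> 6 -47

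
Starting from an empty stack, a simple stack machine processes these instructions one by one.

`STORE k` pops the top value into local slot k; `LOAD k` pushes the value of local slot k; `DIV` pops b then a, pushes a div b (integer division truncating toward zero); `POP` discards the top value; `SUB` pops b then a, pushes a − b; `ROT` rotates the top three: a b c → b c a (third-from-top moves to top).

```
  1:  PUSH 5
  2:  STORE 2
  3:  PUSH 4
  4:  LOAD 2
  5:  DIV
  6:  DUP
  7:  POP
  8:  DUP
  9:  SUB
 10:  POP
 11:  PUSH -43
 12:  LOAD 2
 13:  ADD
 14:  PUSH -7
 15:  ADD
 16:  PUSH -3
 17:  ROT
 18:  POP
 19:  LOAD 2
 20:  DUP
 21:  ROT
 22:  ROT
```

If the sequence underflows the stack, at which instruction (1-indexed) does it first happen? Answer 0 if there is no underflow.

17

PUSH 5   → [5]
STORE 2  → []
PUSH 4   → [4]
LOAD 2   → [4, 5]
DIV      → [0]
DUP      → [0, 0]
POP      → [0]
DUP      → [0, 0]
SUB      → [0]
POP      → []
PUSH -43 → [-43]
LOAD 2   → [-43, 5]
ADD      → [-38]
PUSH -7  → [-38, -7]
ADD      → [-45]
PUSH -3  → [-45, -3]
ROT  — needs 3 operands, stack has 2 → underflow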